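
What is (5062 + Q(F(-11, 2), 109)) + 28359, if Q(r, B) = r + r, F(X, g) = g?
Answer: 33425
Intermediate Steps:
Q(r, B) = 2*r
(5062 + Q(F(-11, 2), 109)) + 28359 = (5062 + 2*2) + 28359 = (5062 + 4) + 28359 = 5066 + 28359 = 33425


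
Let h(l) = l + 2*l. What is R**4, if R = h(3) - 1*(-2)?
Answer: 14641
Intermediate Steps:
h(l) = 3*l
R = 11 (R = 3*3 - 1*(-2) = 9 + 2 = 11)
R**4 = 11**4 = 14641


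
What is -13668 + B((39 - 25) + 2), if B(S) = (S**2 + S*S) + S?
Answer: -13140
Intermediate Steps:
B(S) = S + 2*S**2 (B(S) = (S**2 + S**2) + S = 2*S**2 + S = S + 2*S**2)
-13668 + B((39 - 25) + 2) = -13668 + ((39 - 25) + 2)*(1 + 2*((39 - 25) + 2)) = -13668 + (14 + 2)*(1 + 2*(14 + 2)) = -13668 + 16*(1 + 2*16) = -13668 + 16*(1 + 32) = -13668 + 16*33 = -13668 + 528 = -13140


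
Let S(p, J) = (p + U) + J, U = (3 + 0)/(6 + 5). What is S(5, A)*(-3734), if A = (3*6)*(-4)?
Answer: 2740756/11 ≈ 2.4916e+5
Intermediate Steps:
U = 3/11 ≈ 0.27273
A = -72 (A = 18*(-4) = -72)
S(p, J) = 3/11 + J + p (S(p, J) = (p + 3/11) + J = (3/11 + p) + J = 3/11 + J + p)
S(5, A)*(-3734) = (3/11 - 72 + 5)*(-3734) = -734/11*(-3734) = 2740756/11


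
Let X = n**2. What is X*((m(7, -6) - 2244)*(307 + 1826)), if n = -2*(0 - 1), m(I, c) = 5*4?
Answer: -18975168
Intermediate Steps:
m(I, c) = 20
n = 2 (n = -2*(-1) = 2)
X = 4 (X = 2**2 = 4)
X*((m(7, -6) - 2244)*(307 + 1826)) = 4*((20 - 2244)*(307 + 1826)) = 4*(-2224*2133) = 4*(-4743792) = -18975168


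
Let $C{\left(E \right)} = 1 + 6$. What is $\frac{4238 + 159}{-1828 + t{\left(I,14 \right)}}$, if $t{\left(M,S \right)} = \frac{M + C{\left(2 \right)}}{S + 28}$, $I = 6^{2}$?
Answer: $- \frac{184674}{76733} \approx -2.4067$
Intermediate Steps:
$C{\left(E \right)} = 7$
$I = 36$
$t{\left(M,S \right)} = \frac{7 + M}{28 + S}$ ($t{\left(M,S \right)} = \frac{M + 7}{S + 28} = \frac{7 + M}{28 + S}$)
$\frac{4238 + 159}{-1828 + t{\left(I,14 \right)}} = \frac{4238 + 159}{-1828 + \frac{7 + 36}{28 + 14}} = \frac{4397}{-1828 + \frac{1}{42} \cdot 43} = \frac{4397}{-1828 + \frac{43}{42}} = \frac{4397}{- \frac{76733}{42}} = 4397 \left(- \frac{42}{76733}\right) = - \frac{184674}{76733}$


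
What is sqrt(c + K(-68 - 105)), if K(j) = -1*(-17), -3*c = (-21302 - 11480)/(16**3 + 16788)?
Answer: sqrt(17195875158)/31326 ≈ 4.1861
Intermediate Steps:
c = 16391/31326 (c = -(-21302 - 11480)/(3*(16**3 + 16788)) = -(-32782)/(3*(4096 + 16788)) = -(-32782)/(3*20884) = -1/3*(-16391/10442) = 16391/31326 ≈ 0.52324)
K(j) = 17
sqrt(c + K(-68 - 105)) = sqrt(16391/31326 + 17) = sqrt(548933/31326) = sqrt(17195875158)/31326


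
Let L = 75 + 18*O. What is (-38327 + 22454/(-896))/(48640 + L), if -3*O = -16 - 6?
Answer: -17181723/21883456 ≈ -0.78515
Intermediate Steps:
O = 22/3 (O = -(-16 - 6)/3 = -1/3*(-22) = 22/3 ≈ 7.3333)
L = 207 (L = 75 + 18*(22/3) = 75 + 132 = 207)
(-38327 + 22454/(-896))/(48640 + L) = (-38327 + 22454/(-896))/(48640 + 207) = (-38327 + 22454*(-1/896))/48847 = (-38327 - 11227/448)*(1/48847) = -17181723/448*1/48847 = -17181723/21883456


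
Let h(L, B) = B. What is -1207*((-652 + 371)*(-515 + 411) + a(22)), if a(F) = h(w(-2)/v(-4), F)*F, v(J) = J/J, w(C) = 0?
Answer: -35857556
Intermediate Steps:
v(J) = 1
a(F) = F² (a(F) = F*F = F²)
-1207*((-652 + 371)*(-515 + 411) + a(22)) = -1207*((-652 + 371)*(-515 + 411) + 22²) = -1207*(-281*(-104) + 484) = -1207*(29224 + 484) = -1207*29708 = -35857556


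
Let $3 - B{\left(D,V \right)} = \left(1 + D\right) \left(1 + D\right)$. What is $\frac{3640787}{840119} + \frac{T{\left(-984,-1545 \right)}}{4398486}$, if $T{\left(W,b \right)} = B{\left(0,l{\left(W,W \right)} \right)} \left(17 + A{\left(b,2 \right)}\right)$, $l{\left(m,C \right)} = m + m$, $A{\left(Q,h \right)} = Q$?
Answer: $\frac{8005691622409}{1847625829917} \approx 4.333$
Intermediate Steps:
$l{\left(m,C \right)} = 2 m$
$B{\left(D,V \right)} = 3 - \left(1 + D\right)^{2}$ ($B{\left(D,V \right)} = 3 - \left(1 + D\right) \left(1 + D\right) = 3 - \left(1 + D\right)^{2}$)
$T{\left(W,b \right)} = 34 + 2 b$ ($T{\left(W,b \right)} = \left(3 - \left(1 + 0\right)^{2}\right) \left(17 + b\right) = \left(3 - 1^{2}\right) \left(17 + b\right) = \left(3 - 1\right) \left(17 + b\right) = 2 \left(17 + b\right) = 34 + 2 b$)
$\frac{3640787}{840119} + \frac{T{\left(-984,-1545 \right)}}{4398486} = \frac{3640787}{840119} + \frac{34 + 2 \left(-1545\right)}{4398486} = 3640787 \cdot \frac{1}{840119} + \left(34 - 3090\right) \frac{1}{4398486} = \frac{3640787}{840119} - \frac{1528}{2199243} = \frac{8005691622409}{1847625829917}$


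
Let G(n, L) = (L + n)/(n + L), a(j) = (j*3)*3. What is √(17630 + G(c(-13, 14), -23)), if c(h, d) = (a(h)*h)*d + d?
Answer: 3*√1959 ≈ 132.78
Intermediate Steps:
a(j) = 9*j (a(j) = (3*j)*3 = 9*j)
c(h, d) = d + 9*d*h² (c(h, d) = ((9*h)*h)*d + d = (9*h²)*d + d = 9*d*h² + d = d + 9*d*h²)
G(n, L) = 1 (G(n, L) = (L + n)/(L + n) = 1)
√(17630 + G(c(-13, 14), -23)) = √(17630 + 1) = √17631 = 3*√1959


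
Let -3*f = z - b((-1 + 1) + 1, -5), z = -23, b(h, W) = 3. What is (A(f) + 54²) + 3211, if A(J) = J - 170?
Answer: 17897/3 ≈ 5965.7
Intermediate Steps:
f = 26/3 (f = -(-23 - 1*3)/3 = -(-23 - 3)/3 = -⅓*(-26) = 26/3 ≈ 8.6667)
A(J) = -170 + J
(A(f) + 54²) + 3211 = ((-170 + 26/3) + 54²) + 3211 = (-484/3 + 2916) + 3211 = 8264/3 + 3211 = 17897/3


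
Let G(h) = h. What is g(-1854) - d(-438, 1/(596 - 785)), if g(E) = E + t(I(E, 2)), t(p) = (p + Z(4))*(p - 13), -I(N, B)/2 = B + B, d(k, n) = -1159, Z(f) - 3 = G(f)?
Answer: -674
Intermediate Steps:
Z(f) = 3 + f
I(N, B) = -4*B (I(N, B) = -2*(B + B) = -4*B)
t(p) = (-13 + p)*(7 + p) (t(p) = (p + (3 + 4))*(p - 13) = (p + 7)*(-13 + p) = (7 + p)*(-13 + p) = (-13 + p)*(7 + p))
g(E) = 21 + E (g(E) = E + (-91 + (-4*2)**2 - (-24)*2) = E + (-91 + (-8)**2 - 6*(-8)) = E + (-91 + 64 + 48) = E + 21 = 21 + E)
g(-1854) - d(-438, 1/(596 - 785)) = (21 - 1854) - 1*(-1159) = -1833 + 1159 = -674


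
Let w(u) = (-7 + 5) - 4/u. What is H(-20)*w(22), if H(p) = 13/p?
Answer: 78/55 ≈ 1.4182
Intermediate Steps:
w(u) = -2 - 4/u
H(-20)*w(22) = (13/(-20))*(-2 - 4/22) = (13*(-1/20))*(-2 - 4*1/22) = -13*(-2 - 2/11)/20 = -13/20*(-24/11) = 78/55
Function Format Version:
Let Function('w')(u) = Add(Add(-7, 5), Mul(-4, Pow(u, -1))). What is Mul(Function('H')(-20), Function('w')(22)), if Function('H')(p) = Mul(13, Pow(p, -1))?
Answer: Rational(78, 55) ≈ 1.4182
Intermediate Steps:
Function('w')(u) = Add(-2, Mul(-4, Pow(u, -1)))
Mul(Function('H')(-20), Function('w')(22)) = Mul(Mul(13, Pow(-20, -1)), Add(-2, Mul(-4, Pow(22, -1)))) = Mul(Mul(13, Rational(-1, 20)), Add(-2, Mul(-4, Rational(1, 22)))) = Mul(Rational(-13, 20), Add(-2, Rational(-2, 11))) = Mul(Rational(-13, 20), Rational(-24, 11)) = Rational(78, 55)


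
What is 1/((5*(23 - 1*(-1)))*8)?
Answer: 1/960 ≈ 0.0010417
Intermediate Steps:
1/((5*(23 - 1*(-1)))*8) = 1/((5*(23 + 1))*8) = 1/((5*24)*8) = 1/(120*8) = 1/960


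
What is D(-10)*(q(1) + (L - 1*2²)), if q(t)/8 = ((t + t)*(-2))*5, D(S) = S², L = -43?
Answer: -20700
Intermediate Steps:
q(t) = -160*t (q(t) = 8*(((t + t)*(-2))*5) = 8*(((2*t)*(-2))*5) = 8*(-4*t*5) = 8*(-20*t) = -160*t)
D(-10)*(q(1) + (L - 1*2²)) = (-10)²*(-160*1 + (-43 - 1*2²)) = 100*(-160 + (-43 - 1*4)) = 100*(-160 + (-43 - 4)) = 100*(-160 - 47) = 100*(-207) = -20700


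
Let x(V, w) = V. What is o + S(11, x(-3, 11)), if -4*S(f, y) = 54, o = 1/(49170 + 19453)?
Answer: -1852819/137246 ≈ -13.500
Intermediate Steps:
o = 1/68623 ≈ 1.4572e-5
S(f, y) = -27/2 (S(f, y) = -1/4*54 = -27/2)
o + S(11, x(-3, 11)) = 1/68623 - 27/2 = -1852819/137246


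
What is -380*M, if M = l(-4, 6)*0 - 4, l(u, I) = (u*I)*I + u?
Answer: 1520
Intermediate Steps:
l(u, I) = u + u*I² (l(u, I) = (I*u)*I + u = u*I² + u = u + u*I²)
M = -4 (M = -4*(1 + 6²)*0 - 4 = -4*(1 + 36)*0 - 4 = -4*37*0 - 4 = -148*0 - 4 = 0 - 4 = -4)
-380*M = -380*(-4) = 1520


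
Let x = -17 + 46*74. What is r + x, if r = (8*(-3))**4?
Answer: 335163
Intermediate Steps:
x = 3387 (x = -17 + 3404 = 3387)
r = 331776 (r = (-24)**4 = 331776)
r + x = 331776 + 3387 = 335163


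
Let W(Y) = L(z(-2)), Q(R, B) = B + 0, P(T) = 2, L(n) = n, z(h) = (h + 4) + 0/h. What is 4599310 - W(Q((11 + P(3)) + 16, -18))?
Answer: 4599308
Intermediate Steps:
z(h) = 4 + h (z(h) = (4 + h) + 0 = 4 + h)
Q(R, B) = B
W(Y) = 2 (W(Y) = 4 - 2 = 2)
4599310 - W(Q((11 + P(3)) + 16, -18)) = 4599310 - 1*2 = 4599310 - 2 = 4599308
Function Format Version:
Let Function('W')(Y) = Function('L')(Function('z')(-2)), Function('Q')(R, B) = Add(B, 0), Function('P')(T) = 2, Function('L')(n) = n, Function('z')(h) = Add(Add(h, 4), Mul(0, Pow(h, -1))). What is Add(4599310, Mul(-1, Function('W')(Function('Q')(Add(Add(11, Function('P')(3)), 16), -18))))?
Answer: 4599308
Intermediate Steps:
Function('z')(h) = Add(4, h) (Function('z')(h) = Add(Add(4, h), 0) = Add(4, h))
Function('Q')(R, B) = B
Function('W')(Y) = 2 (Function('W')(Y) = Add(4, -2) = 2)
Add(4599310, Mul(-1, Function('W')(Function('Q')(Add(Add(11, Function('P')(3)), 16), -18)))) = Add(4599310, Mul(-1, 2)) = Add(4599310, -2) = 4599308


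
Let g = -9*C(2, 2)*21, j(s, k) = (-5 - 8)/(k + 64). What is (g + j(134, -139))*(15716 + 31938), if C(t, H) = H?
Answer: -1350371398/75 ≈ -1.8005e+7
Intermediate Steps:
j(s, k) = -13/(64 + k)
g = -378 (g = -9*2*21 = -18*21 = -378)
(g + j(134, -139))*(15716 + 31938) = (-378 - 13/(64 - 139))*(15716 + 31938) = (-378 - 13/(-75))*47654 = (-378 - 13*(-1/75))*47654 = (-378 + 13/75)*47654 = -28337/75*47654 = -1350371398/75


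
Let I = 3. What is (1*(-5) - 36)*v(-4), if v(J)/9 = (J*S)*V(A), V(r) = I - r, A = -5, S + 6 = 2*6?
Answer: 70848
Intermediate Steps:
S = 6 (S = -6 + 2*6 = -6 + 12 = 6)
V(r) = 3 - r
v(J) = 432*J (v(J) = 9*((J*6)*(3 - 1*(-5))) = 9*((6*J)*(3 + 5)) = 9*((6*J)*8) = 9*(48*J) = 432*J)
(1*(-5) - 36)*v(-4) = (1*(-5) - 36)*(432*(-4)) = (-5 - 36)*(-1728) = -41*(-1728) = 70848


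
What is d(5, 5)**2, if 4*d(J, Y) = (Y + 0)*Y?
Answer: 625/16 ≈ 39.063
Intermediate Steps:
d(J, Y) = Y**2/4 (d(J, Y) = ((Y + 0)*Y)/4 = (Y*Y)/4 = Y**2/4)
d(5, 5)**2 = ((1/4)*5**2)**2 = ((1/4)*25)**2 = (25/4)**2 = 625/16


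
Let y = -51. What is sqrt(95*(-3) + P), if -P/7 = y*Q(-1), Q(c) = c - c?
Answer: I*sqrt(285) ≈ 16.882*I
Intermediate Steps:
Q(c) = 0
P = 0 (P = -(-357)*0 = -7*0 = 0)
sqrt(95*(-3) + P) = sqrt(95*(-3) + 0) = sqrt(-285 + 0) = sqrt(-285) = I*sqrt(285)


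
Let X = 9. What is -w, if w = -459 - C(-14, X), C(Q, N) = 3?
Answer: 462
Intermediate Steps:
w = -462 (w = -459 - 1*3 = -459 - 3 = -462)
-w = -1*(-462) = 462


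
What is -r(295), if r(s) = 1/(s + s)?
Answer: -1/590 ≈ -0.0016949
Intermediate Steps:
r(s) = 1/(2*s)
-r(295) = -1/(2*295) = -1*1/590 = -1/590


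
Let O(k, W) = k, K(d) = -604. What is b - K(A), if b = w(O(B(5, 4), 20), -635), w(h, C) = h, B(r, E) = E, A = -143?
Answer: 608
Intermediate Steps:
b = 4
b - K(A) = 4 - 1*(-604) = 4 + 604 = 608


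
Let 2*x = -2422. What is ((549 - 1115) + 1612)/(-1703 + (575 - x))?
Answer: 1046/83 ≈ 12.602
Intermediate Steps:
x = -1211 (x = (1/2)*(-2422) = -1211)
((549 - 1115) + 1612)/(-1703 + (575 - x)) = ((549 - 1115) + 1612)/(-1703 + (575 - 1*(-1211))) = (-566 + 1612)/(-1703 + (575 + 1211)) = 1046/(-1703 + 1786) = 1046/83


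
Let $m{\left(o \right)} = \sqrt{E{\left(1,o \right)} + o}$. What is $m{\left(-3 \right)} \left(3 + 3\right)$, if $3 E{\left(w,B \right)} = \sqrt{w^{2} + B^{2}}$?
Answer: $2 \sqrt{-27 + 3 \sqrt{10}} \approx 8.3698 i$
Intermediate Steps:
$E{\left(w,B \right)} = \frac{\sqrt{B^{2} + w^{2}}}{3}$ ($E{\left(w,B \right)} = \frac{\sqrt{w^{2} + B^{2}}}{3} = \frac{\sqrt{B^{2} + w^{2}}}{3}$)
$m{\left(o \right)} = \sqrt{o + \frac{\sqrt{1 + o^{2}}}{3}}$ ($m{\left(o \right)} = \sqrt{\frac{\sqrt{o^{2} + 1^{2}}}{3} + o} = \sqrt{\frac{\sqrt{o^{2} + 1}}{3} + o} = \sqrt{\frac{\sqrt{1 + o^{2}}}{3} + o} = \sqrt{o + \frac{\sqrt{1 + o^{2}}}{3}}$)
$m{\left(-3 \right)} \left(3 + 3\right) = \frac{\sqrt{3 \sqrt{1 + \left(-3\right)^{2}} + 9 \left(-3\right)}}{3} \left(3 + 3\right) = \frac{\sqrt{3 \sqrt{1 + 9} - 27}}{3} \cdot 6 = \frac{\sqrt{3 \sqrt{10} - 27}}{3} \cdot 6 = \frac{\sqrt{-27 + 3 \sqrt{10}}}{3} \cdot 6 = 2 \sqrt{-27 + 3 \sqrt{10}}$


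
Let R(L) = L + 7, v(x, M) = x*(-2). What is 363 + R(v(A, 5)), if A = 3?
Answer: 364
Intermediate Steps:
v(x, M) = -2*x
R(L) = 7 + L
363 + R(v(A, 5)) = 363 + (7 - 2*3) = 363 + (7 - 6) = 363 + 1 = 364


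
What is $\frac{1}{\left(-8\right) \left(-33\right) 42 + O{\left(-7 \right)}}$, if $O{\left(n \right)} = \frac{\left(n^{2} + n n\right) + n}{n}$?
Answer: $\frac{1}{11075} \approx 9.0293 \cdot 10^{-5}$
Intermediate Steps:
$O{\left(n \right)} = \frac{n + 2 n^{2}}{n}$ ($O{\left(n \right)} = \frac{\left(n^{2} + n^{2}\right) + n}{n} = \frac{2 n^{2} + n}{n} = \frac{n + 2 n^{2}}{n}$)
$\frac{1}{\left(-8\right) \left(-33\right) 42 + O{\left(-7 \right)}} = \frac{1}{\left(-8\right) \left(-33\right) 42 + \left(1 + 2 \left(-7\right)\right)} = \frac{1}{264 \cdot 42 + \left(1 - 14\right)} = \frac{1}{11088 - 13} = \frac{1}{11075}$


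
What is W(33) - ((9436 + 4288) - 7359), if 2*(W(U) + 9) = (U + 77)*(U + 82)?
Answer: -49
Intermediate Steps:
W(U) = -9 + (77 + U)*(82 + U)/2 (W(U) = -9 + ((U + 77)*(U + 82))/2 = -9 + ((77 + U)*(82 + U))/2 = -9 + (77 + U)*(82 + U)/2)
W(33) - ((9436 + 4288) - 7359) = (3148 + (½)*33² + (159/2)*33) - ((9436 + 4288) - 7359) = (3148 + (½)*1089 + 5247/2) - (13724 - 7359) = (3148 + 1089/2 + 5247/2) - 1*6365 = 6316 - 6365 = -49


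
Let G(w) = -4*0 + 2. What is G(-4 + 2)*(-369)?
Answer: -738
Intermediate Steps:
G(w) = 2 (G(w) = 0 + 2 = 2)
G(-4 + 2)*(-369) = 2*(-369) = -738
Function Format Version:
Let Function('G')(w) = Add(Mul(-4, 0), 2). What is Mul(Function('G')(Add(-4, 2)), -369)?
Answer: -738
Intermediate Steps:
Function('G')(w) = 2 (Function('G')(w) = Add(0, 2) = 2)
Mul(Function('G')(Add(-4, 2)), -369) = Mul(2, -369) = -738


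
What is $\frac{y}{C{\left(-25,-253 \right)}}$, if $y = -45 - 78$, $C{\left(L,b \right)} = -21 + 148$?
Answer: $- \frac{123}{127} \approx -0.9685$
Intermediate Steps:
$C{\left(L,b \right)} = 127$
$y = -123$ ($y = -45 - 78 = -123$)
$\frac{y}{C{\left(-25,-253 \right)}} = - \frac{123}{127}$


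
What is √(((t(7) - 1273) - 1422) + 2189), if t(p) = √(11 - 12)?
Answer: √(-506 + I) ≈ 0.0222 + 22.494*I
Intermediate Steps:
t(p) = I (t(p) = √(-1) = I)
√(((t(7) - 1273) - 1422) + 2189) = √(((I - 1273) - 1422) + 2189) = √(((-1273 + I) - 1422) + 2189) = √((-2695 + I) + 2189) = √(-506 + I)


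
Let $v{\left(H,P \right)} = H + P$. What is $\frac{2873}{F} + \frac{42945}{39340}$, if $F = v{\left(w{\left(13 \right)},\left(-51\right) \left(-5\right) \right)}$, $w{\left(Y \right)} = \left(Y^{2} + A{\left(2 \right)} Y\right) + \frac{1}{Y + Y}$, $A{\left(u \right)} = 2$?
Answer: $\frac{98317679}{13151924} \approx 7.4755$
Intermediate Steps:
$w{\left(Y \right)} = Y^{2} + \frac{1}{2 Y} + 2 Y$ ($w{\left(Y \right)} = \left(Y^{2} + 2 Y\right) + \frac{1}{Y + Y} = \left(Y^{2} + 2 Y\right) + \frac{1}{2 Y} = Y^{2} + \frac{1}{2 Y} + 2 Y$)
$F = \frac{11701}{26}$ ($F = \left(13^{2} + \frac{1}{2 \cdot 13} + 2 \cdot 13\right) - -255 = \left(169 + \frac{1}{2} \cdot \frac{1}{13} + 26\right) + 255 = \left(169 + \frac{1}{26} + 26\right) + 255 = \frac{5071}{26} + 255 = \frac{11701}{26} \approx 450.04$)
$\frac{2873}{F} + \frac{42945}{39340} = \frac{2873}{\frac{11701}{26}} + \frac{42945}{39340} = 2873 \cdot \frac{26}{11701} + 42945 \cdot \frac{1}{39340} = \frac{74698}{11701} + \frac{1227}{1124} = \frac{98317679}{13151924}$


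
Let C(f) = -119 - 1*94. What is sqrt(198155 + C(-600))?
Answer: sqrt(197942) ≈ 444.91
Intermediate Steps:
C(f) = -213 (C(f) = -119 - 94 = -213)
sqrt(198155 + C(-600)) = sqrt(198155 - 213) = sqrt(197942)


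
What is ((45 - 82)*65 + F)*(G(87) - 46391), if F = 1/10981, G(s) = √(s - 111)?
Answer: 1225154021864/10981 - 52818608*I*√6/10981 ≈ 1.1157e+8 - 11782.0*I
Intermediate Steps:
G(s) = √(-111 + s)
F = 1/10981 ≈ 9.1066e-5
((45 - 82)*65 + F)*(G(87) - 46391) = ((45 - 82)*65 + 1/10981)*(√(-111 + 87) - 46391) = (-37*65 + 1/10981)*(√(-24) - 46391) = (-2405 + 1/10981)*(2*I*√6 - 46391) = -26409304*(-46391 + 2*I*√6)/10981 = 1225154021864/10981 - 52818608*I*√6/10981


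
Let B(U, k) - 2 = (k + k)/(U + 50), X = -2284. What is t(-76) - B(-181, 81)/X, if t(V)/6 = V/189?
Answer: -11368177/4712463 ≈ -2.4124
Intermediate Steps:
t(V) = 2*V/63 (t(V) = 6*(V/189) = 2*V/63)
B(U, k) = 2 + 2*k/(50 + U) (B(U, k) = 2 + (k + k)/(U + 50) = 2 + (2*k)/(50 + U) = 2 + 2*k/(50 + U))
t(-76) - B(-181, 81)/X = (2/63)*(-76) - 2*(50 - 181 + 81)/(50 - 181)/(-2284) = -152/63 - 2*(-50)/(-131)*(-1)/2284 = -152/63 - 2*(-1/131)*(-50)*(-1)/2284 = -152/63 - 100*(-1)/(131*2284) = -152/63 - 1*(-25/74801) = -152/63 + 25/74801 = -11368177/4712463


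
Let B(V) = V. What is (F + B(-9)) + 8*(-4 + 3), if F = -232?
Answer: -249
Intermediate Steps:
(F + B(-9)) + 8*(-4 + 3) = (-232 - 9) + 8*(-4 + 3) = -241 + 8*(-1) = -241 - 8 = -249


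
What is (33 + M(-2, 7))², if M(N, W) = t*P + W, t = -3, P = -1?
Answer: 1849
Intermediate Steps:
M(N, W) = 3 + W (M(N, W) = -3*(-1) + W = 3 + W)
(33 + M(-2, 7))² = (33 + (3 + 7))² = (33 + 10)² = 43² = 1849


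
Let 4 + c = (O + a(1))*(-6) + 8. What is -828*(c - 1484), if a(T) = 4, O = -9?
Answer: 1200600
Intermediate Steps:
c = 34 (c = -4 + ((-9 + 4)*(-6) + 8) = -4 + (-5*(-6) + 8) = -4 + (30 + 8) = -4 + 38 = 34)
-828*(c - 1484) = -828*(34 - 1484) = -828*(-1450) = 1200600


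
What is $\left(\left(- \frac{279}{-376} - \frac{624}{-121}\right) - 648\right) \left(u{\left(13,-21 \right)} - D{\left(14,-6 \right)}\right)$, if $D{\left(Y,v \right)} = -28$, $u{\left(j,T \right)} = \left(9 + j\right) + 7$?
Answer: $- \frac{1665142425}{45496} \approx -36600.0$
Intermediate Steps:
$u{\left(j,T \right)} = 16 + j$
$\left(\left(- \frac{279}{-376} - \frac{624}{-121}\right) - 648\right) \left(u{\left(13,-21 \right)} - D{\left(14,-6 \right)}\right) = \left(\left(- \frac{279}{-376} - \frac{624}{-121}\right) - 648\right) \left(\left(16 + 13\right) - -28\right) = \left(\left(\left(-279\right) \left(- \frac{1}{376}\right) - - \frac{624}{121}\right) - 648\right) \left(29 + 28\right) = \left(\left(\frac{279}{376} + \frac{624}{121}\right) - 648\right) 57 = \left(\frac{268383}{45496} - 648\right) 57 = \left(- \frac{29213025}{45496}\right) 57 = - \frac{1665142425}{45496}$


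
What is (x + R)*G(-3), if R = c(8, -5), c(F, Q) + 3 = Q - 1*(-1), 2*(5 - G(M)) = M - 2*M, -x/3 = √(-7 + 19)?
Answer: -49/2 - 21*√3 ≈ -60.873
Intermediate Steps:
x = -6*√3 (x = -3*√(-7 + 19) = -6*√3 ≈ -10.392)
G(M) = 5 + M/2 (G(M) = 5 - (M - 2*M)/2 = 5 - (-1)*M/2 = 5 + M/2)
c(F, Q) = -2 + Q (c(F, Q) = -3 + (Q - 1*(-1)) = -3 + (Q + 1) = -3 + (1 + Q) = -2 + Q)
R = -7 (R = -2 - 5 = -7)
(x + R)*G(-3) = (-6*√3 - 7)*(5 + (½)*(-3)) = (-7 - 6*√3)*(5 - 3/2) = (-7 - 6*√3)*(7/2) = -49/2 - 21*√3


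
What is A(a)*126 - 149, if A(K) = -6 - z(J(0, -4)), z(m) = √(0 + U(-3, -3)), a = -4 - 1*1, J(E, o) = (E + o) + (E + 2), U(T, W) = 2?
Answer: -905 - 126*√2 ≈ -1083.2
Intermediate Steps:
J(E, o) = 2 + o + 2*E (J(E, o) = (E + o) + (2 + E) = 2 + o + 2*E)
a = -5 (a = -4 - 1 = -5)
z(m) = √2 (z(m) = √(0 + 2) = √2)
A(K) = -6 - √2
A(a)*126 - 149 = (-6 - √2)*126 - 149 = (-756 - 126*√2) - 149 = -905 - 126*√2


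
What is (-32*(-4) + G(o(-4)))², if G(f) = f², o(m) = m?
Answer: 20736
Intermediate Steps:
(-32*(-4) + G(o(-4)))² = (-32*(-4) + (-4)²)² = (128 + 16)² = 144² = 20736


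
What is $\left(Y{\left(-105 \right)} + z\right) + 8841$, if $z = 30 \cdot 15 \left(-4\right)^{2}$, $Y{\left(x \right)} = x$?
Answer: $15936$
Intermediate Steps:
$z = 7200$ ($z = 450 \cdot 16 = 7200$)
$\left(Y{\left(-105 \right)} + z\right) + 8841 = \left(-105 + 7200\right) + 8841 = 7095 + 8841 = 15936$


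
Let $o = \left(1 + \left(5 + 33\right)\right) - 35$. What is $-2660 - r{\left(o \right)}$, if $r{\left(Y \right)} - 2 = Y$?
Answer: $-2666$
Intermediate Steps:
$o = 4$ ($o = \left(1 + 38\right) - 35 = 39 - 35 = 4$)
$r{\left(Y \right)} = 2 + Y$
$-2660 - r{\left(o \right)} = -2660 - \left(2 + 4\right) = -2660 - 6 = -2666$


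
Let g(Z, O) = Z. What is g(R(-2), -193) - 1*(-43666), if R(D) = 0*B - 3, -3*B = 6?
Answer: 43663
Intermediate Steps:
B = -2 (B = -⅓*6 = -2)
R(D) = -3 (R(D) = 0*(-2) - 3 = 0 - 3 = -3)
g(R(-2), -193) - 1*(-43666) = -3 - 1*(-43666) = -3 + 43666 = 43663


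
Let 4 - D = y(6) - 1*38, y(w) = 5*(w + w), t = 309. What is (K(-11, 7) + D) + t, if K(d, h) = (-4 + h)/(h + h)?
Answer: 4077/14 ≈ 291.21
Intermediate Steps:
K(d, h) = (-4 + h)/(2*h) (K(d, h) = (-4 + h)/((2*h)) = (-4 + h)*(1/(2*h)) = (-4 + h)/(2*h))
y(w) = 10*w (y(w) = 5*(2*w) = 10*w)
D = -18 (D = 4 - (10*6 - 1*38) = 4 - (60 - 38) = 4 - 1*22 = 4 - 22 = -18)
(K(-11, 7) + D) + t = ((1/2)*(-4 + 7)/7 - 18) + 309 = ((1/2)*(1/7)*3 - 18) + 309 = (3/14 - 18) + 309 = -249/14 + 309 = 4077/14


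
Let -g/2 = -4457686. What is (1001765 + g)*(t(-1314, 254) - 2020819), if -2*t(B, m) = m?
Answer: -20041998351602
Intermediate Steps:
g = 8915372 (g = -2*(-4457686) = 8915372)
t(B, m) = -m/2
(1001765 + g)*(t(-1314, 254) - 2020819) = (1001765 + 8915372)*(-½*254 - 2020819) = 9917137*(-127 - 2020819) = 9917137*(-2020946) = -20041998351602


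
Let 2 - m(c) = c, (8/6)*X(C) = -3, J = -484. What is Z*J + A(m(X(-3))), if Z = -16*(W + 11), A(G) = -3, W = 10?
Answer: 162621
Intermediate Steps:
X(C) = -9/4 (X(C) = (¾)*(-3) = -9/4)
m(c) = 2 - c
Z = -336 (Z = -16*(10 + 11) = -16*21 = -336)
Z*J + A(m(X(-3))) = -336*(-484) - 3 = 162624 - 3 = 162621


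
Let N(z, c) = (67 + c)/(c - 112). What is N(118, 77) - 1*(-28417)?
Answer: 994451/35 ≈ 28413.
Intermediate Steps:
N(z, c) = (67 + c)/(-112 + c)
N(118, 77) - 1*(-28417) = (67 + 77)/(-112 + 77) - 1*(-28417) = 144/(-35) + 28417 = -1/35*144 + 28417 = -144/35 + 28417 = 994451/35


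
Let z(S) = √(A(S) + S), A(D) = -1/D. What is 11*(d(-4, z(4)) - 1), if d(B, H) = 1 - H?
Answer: -11*√15/2 ≈ -21.301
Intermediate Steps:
z(S) = √(S - 1/S) (z(S) = √(-1/S + S) = √(S - 1/S))
11*(d(-4, z(4)) - 1) = 11*((1 - √(4 - 1/4)) - 1) = 11*((1 - √(4 - 1*¼)) - 1) = 11*((1 - √(4 - ¼)) - 1) = 11*((1 - √(15/4)) - 1) = 11*((1 - √15/2) - 1) = 11*(-√15/2) = -11*√15/2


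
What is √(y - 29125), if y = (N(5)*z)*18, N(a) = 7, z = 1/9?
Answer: I*√29111 ≈ 170.62*I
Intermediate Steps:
z = ⅑ ≈ 0.11111
y = 14 (y = (7*(⅑))*18 = (7/9)*18 = 14)
√(y - 29125) = √(14 - 29125) = √(-29111) = I*√29111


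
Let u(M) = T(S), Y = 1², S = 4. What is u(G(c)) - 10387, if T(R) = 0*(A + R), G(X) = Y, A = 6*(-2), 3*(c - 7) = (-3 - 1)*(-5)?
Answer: -10387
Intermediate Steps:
c = 41/3 (c = 7 + ((-3 - 1)*(-5))/3 = 7 + (-4*(-5))/3 = 7 + (⅓)*20 = 7 + 20/3 = 41/3 ≈ 13.667)
A = -12
Y = 1
G(X) = 1
T(R) = 0 (T(R) = 0*(-12 + R) = 0)
u(M) = 0
u(G(c)) - 10387 = 0 - 10387 = -10387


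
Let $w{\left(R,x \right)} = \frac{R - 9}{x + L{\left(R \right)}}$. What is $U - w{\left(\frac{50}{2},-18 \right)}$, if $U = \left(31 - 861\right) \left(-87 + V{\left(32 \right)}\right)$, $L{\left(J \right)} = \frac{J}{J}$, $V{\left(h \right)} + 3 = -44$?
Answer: $\frac{1890756}{17} \approx 1.1122 \cdot 10^{5}$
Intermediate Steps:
$V{\left(h \right)} = -47$ ($V{\left(h \right)} = -3 - 44 = -47$)
$L{\left(J \right)} = 1$
$U = 111220$ ($U = \left(31 - 861\right) \left(-87 - 47\right) = \left(-830\right) \left(-134\right) = 111220$)
$w{\left(R,x \right)} = \frac{-9 + R}{1 + x}$ ($w{\left(R,x \right)} = \frac{R - 9}{x + 1} = \frac{-9 + R}{1 + x}$)
$U - w{\left(\frac{50}{2},-18 \right)} = 111220 - \frac{-9 + \frac{50}{2}}{1 - 18} = 111220 - \frac{-9 + 50 \cdot \frac{1}{2}}{-17} = 111220 - - \frac{-9 + 25}{17} = 111220 - \left(- \frac{1}{17}\right) 16 = 111220 - - \frac{16}{17} = 111220 + \frac{16}{17} = \frac{1890756}{17}$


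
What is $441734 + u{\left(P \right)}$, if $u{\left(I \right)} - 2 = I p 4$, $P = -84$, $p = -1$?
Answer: $442072$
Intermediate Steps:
$u{\left(I \right)} = 2 - 4 I$ ($u{\left(I \right)} = 2 + I \left(-1\right) 4 = 2 + - I 4 = 2 - 4 I$)
$441734 + u{\left(P \right)} = 441734 + \left(2 - -336\right) = 441734 + \left(2 + 336\right) = 441734 + 338 = 442072$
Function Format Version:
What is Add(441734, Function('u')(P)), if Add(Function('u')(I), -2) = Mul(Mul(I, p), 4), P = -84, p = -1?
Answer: 442072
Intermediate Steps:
Function('u')(I) = Add(2, Mul(-4, I)) (Function('u')(I) = Add(2, Mul(Mul(I, -1), 4)) = Add(2, Mul(Mul(-1, I), 4)) = Add(2, Mul(-4, I)))
Add(441734, Function('u')(P)) = Add(441734, Add(2, Mul(-4, -84))) = Add(441734, Add(2, 336)) = Add(441734, 338) = 442072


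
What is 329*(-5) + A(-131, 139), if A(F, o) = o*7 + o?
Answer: -533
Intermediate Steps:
A(F, o) = 8*o (A(F, o) = 7*o + o = 8*o)
329*(-5) + A(-131, 139) = 329*(-5) + 8*139 = -1645 + 1112 = -533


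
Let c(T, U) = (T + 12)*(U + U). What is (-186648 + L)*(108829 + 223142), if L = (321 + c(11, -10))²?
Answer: -55547711517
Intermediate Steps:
c(T, U) = 2*U*(12 + T) (c(T, U) = (12 + T)*(2*U) = 2*U*(12 + T))
L = 19321 (L = (321 + 2*(-10)*(12 + 11))² = (321 + 2*(-10)*23)² = (321 - 460)² = (-139)² = 19321)
(-186648 + L)*(108829 + 223142) = (-186648 + 19321)*(108829 + 223142) = -167327*331971 = -55547711517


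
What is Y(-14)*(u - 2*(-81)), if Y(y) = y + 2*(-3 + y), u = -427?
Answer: 12720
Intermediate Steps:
Y(y) = -6 + 3*y (Y(y) = y + (-6 + 2*y) = -6 + 3*y)
Y(-14)*(u - 2*(-81)) = (-6 + 3*(-14))*(-427 - 2*(-81)) = (-6 - 42)*(-427 + 162) = -48*(-265) = 12720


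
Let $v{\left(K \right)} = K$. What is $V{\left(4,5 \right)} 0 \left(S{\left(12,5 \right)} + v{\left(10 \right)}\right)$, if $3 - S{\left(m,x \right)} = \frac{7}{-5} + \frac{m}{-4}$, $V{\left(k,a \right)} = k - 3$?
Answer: $0$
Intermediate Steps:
$V{\left(k,a \right)} = -3 + k$
$S{\left(m,x \right)} = \frac{22}{5} + \frac{m}{4}$ ($S{\left(m,x \right)} = 3 - \left(\frac{7}{-5} + \frac{m}{-4}\right) = 3 - \left(7 \left(- \frac{1}{5}\right) + m \left(- \frac{1}{4}\right)\right) = 3 - \left(- \frac{7}{5} - \frac{m}{4}\right) = 3 + \left(\frac{7}{5} + \frac{m}{4}\right) = \frac{22}{5} + \frac{m}{4}$)
$V{\left(4,5 \right)} 0 \left(S{\left(12,5 \right)} + v{\left(10 \right)}\right) = \left(-3 + 4\right) 0 \left(\left(\frac{22}{5} + \frac{1}{4} \cdot 12\right) + 10\right) = 1 \cdot 0 \left(\left(\frac{22}{5} + 3\right) + 10\right) = 0 \left(\frac{37}{5} + 10\right) = 0 \cdot \frac{87}{5} = 0$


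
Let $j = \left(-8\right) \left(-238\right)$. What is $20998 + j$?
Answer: $22902$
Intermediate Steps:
$j = 1904$
$20998 + j = 20998 + 1904 = 22902$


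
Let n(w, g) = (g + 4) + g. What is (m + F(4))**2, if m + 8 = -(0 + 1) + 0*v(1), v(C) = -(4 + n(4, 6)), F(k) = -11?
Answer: 400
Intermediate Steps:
n(w, g) = 4 + 2*g (n(w, g) = (4 + g) + g = 4 + 2*g)
v(C) = -20 (v(C) = -(4 + (4 + 2*6)) = -(4 + (4 + 12)) = -(4 + 16) = -1*20 = -20)
m = -9 (m = -8 + (-(0 + 1) + 0*(-20)) = -8 + (-1*1 + 0) = -8 + (-1 + 0) = -8 - 1 = -9)
(m + F(4))**2 = (-9 - 11)**2 = (-20)**2 = 400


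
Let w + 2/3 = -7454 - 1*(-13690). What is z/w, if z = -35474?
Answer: -53211/9353 ≈ -5.6892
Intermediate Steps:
w = 18706/3 (w = -⅔ + (-7454 - 1*(-13690)) = -⅔ + (-7454 + 13690) = -⅔ + 6236 = 18706/3 ≈ 6235.3)
z/w = -35474/18706/3 = -35474*3/18706 = -53211/9353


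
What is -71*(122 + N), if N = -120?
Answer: -142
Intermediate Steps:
-71*(122 + N) = -71*(122 - 120) = -71*2 = -142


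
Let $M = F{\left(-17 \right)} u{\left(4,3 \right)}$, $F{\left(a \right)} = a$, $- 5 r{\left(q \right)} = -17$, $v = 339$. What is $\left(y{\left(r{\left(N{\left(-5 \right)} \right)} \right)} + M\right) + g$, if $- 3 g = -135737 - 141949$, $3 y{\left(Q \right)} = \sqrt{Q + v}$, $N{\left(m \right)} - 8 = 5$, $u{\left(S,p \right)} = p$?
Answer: $92511 + \frac{4 \sqrt{535}}{15} \approx 92517.0$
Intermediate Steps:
$N{\left(m \right)} = 13$ ($N{\left(m \right)} = 8 + 5 = 13$)
$r{\left(q \right)} = \frac{17}{5}$ ($r{\left(q \right)} = \left(- \frac{1}{5}\right) \left(-17\right) = \frac{17}{5}$)
$y{\left(Q \right)} = \frac{\sqrt{339 + Q}}{3}$ ($y{\left(Q \right)} = \frac{\sqrt{Q + 339}}{3} = \frac{\sqrt{339 + Q}}{3}$)
$g = 92562$ ($g = - \frac{-135737 - 141949}{3} = \left(- \frac{1}{3}\right) \left(-277686\right) = 92562$)
$M = -51$ ($M = \left(-17\right) 3 = -51$)
$\left(y{\left(r{\left(N{\left(-5 \right)} \right)} \right)} + M\right) + g = \left(\frac{\sqrt{339 + \frac{17}{5}}}{3} - 51\right) + 92562 = \left(\frac{\sqrt{\frac{1712}{5}}}{3} - 51\right) + 92562 = \left(\frac{\frac{4}{5} \sqrt{535}}{3} - 51\right) + 92562 = \left(\frac{4 \sqrt{535}}{15} - 51\right) + 92562 = \left(-51 + \frac{4 \sqrt{535}}{15}\right) + 92562 = 92511 + \frac{4 \sqrt{535}}{15}$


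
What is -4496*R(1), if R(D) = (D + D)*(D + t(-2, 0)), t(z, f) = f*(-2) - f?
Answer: -8992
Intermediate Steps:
t(z, f) = -3*f (t(z, f) = -2*f - f = -3*f)
R(D) = 2*D² (R(D) = (D + D)*(D - 3*0) = (2*D)*(D + 0) = (2*D)*D = 2*D²)
-4496*R(1) = -4496*2*1² = -4496*2*1 = -4496*2 = -281*32 = -8992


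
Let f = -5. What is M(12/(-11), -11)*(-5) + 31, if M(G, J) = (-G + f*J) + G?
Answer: -244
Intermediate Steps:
M(G, J) = -5*J (M(G, J) = (-G - 5*J) + G = -5*J)
M(12/(-11), -11)*(-5) + 31 = -5*(-11)*(-5) + 31 = 55*(-5) + 31 = -275 + 31 = -244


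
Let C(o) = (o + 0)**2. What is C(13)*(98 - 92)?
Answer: 1014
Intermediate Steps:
C(o) = o**2
C(13)*(98 - 92) = 13**2*(98 - 92) = 169*6 = 1014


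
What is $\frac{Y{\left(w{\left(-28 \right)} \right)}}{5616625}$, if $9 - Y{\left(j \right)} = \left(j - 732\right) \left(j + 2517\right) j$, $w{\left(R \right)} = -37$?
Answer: $- \frac{70563431}{5616625} \approx -12.563$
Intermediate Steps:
$Y{\left(j \right)} = 9 - j \left(-732 + j\right) \left(2517 + j\right)$ ($Y{\left(j \right)} = 9 - \left(j - 732\right) \left(j + 2517\right) j = 9 - \left(-732 + j\right) \left(2517 + j\right) j = 9 - j \left(-732 + j\right) \left(2517 + j\right)$)
$\frac{Y{\left(w{\left(-28 \right)} \right)}}{5616625} = \frac{9 - \left(-37\right)^{3} - 1785 \left(-37\right)^{2} + 1842444 \left(-37\right)}{5616625} = \left(9 - -50653 - 2443665 - 68170428\right) \frac{1}{5616625} = \left(9 + 50653 - 2443665 - 68170428\right) \frac{1}{5616625} = \left(-70563431\right) \frac{1}{5616625} = - \frac{70563431}{5616625}$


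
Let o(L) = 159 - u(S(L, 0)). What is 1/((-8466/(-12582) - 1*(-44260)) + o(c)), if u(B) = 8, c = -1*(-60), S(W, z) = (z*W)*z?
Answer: 2097/93131278 ≈ 2.2517e-5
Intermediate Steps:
S(W, z) = W*z² (S(W, z) = (W*z)*z = W*z²)
c = 60
o(L) = 151 (o(L) = 159 - 1*8 = 159 - 8 = 151)
1/((-8466/(-12582) - 1*(-44260)) + o(c)) = 1/((-8466/(-12582) - 1*(-44260)) + 151) = 1/((-8466*(-1/12582) + 44260) + 151) = 1/((1411/2097 + 44260) + 151) = 1/(92814631/2097 + 151) = 1/(93131278/2097) = 2097/93131278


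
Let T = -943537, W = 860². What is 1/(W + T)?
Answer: -1/203937 ≈ -4.9035e-6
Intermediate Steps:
W = 739600
1/(W + T) = 1/(739600 - 943537) = 1/(-203937) = -1/203937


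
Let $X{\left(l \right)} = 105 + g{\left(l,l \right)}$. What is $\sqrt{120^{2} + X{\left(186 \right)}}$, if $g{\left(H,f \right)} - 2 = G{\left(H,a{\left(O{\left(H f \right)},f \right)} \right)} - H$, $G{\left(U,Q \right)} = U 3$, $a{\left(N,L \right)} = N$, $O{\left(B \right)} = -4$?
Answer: $\sqrt{14879} \approx 121.98$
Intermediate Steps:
$G{\left(U,Q \right)} = 3 U$
$g{\left(H,f \right)} = 2 + 2 H$ ($g{\left(H,f \right)} = 2 + \left(3 H - H\right) = 2 + 2 H$)
$X{\left(l \right)} = 107 + 2 l$ ($X{\left(l \right)} = 105 + \left(2 + 2 l\right) = 107 + 2 l$)
$\sqrt{120^{2} + X{\left(186 \right)}} = \sqrt{120^{2} + \left(107 + 2 \cdot 186\right)} = \sqrt{14400 + \left(107 + 372\right)} = \sqrt{14400 + 479} = \sqrt{14879}$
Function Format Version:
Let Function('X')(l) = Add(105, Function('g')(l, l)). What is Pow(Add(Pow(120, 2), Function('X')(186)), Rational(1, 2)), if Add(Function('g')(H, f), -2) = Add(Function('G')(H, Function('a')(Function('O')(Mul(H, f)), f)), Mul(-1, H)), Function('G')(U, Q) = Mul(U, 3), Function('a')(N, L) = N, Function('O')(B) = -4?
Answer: Pow(14879, Rational(1, 2)) ≈ 121.98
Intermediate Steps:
Function('G')(U, Q) = Mul(3, U)
Function('g')(H, f) = Add(2, Mul(2, H)) (Function('g')(H, f) = Add(2, Add(Mul(3, H), Mul(-1, H))) = Add(2, Mul(2, H)))
Function('X')(l) = Add(107, Mul(2, l)) (Function('X')(l) = Add(105, Add(2, Mul(2, l))) = Add(107, Mul(2, l)))
Pow(Add(Pow(120, 2), Function('X')(186)), Rational(1, 2)) = Pow(Add(Pow(120, 2), Add(107, Mul(2, 186))), Rational(1, 2)) = Pow(Add(14400, Add(107, 372)), Rational(1, 2)) = Pow(Add(14400, 479), Rational(1, 2)) = Pow(14879, Rational(1, 2))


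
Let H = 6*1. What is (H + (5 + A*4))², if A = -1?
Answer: 49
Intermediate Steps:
H = 6
(H + (5 + A*4))² = (6 + (5 - 1*4))² = (6 + (5 - 4))² = (6 + 1)² = 7² = 49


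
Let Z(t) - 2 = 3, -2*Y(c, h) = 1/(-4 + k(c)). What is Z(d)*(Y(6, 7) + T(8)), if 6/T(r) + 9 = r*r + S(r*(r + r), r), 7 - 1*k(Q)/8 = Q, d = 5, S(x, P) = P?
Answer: -25/168 ≈ -0.14881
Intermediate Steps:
k(Q) = 56 - 8*Q
Y(c, h) = -1/(2*(52 - 8*c)) (Y(c, h) = -1/(2*(-4 + (56 - 8*c))) = -1/(2*(52 - 8*c)))
Z(t) = 5 (Z(t) = 2 + 3 = 5)
T(r) = 6/(-9 + r + r²) (T(r) = 6/(-9 + (r*r + r)) = 6/(-9 + (r² + r)) = 6/(-9 + (r + r²)) = 6/(-9 + r + r²))
Z(d)*(Y(6, 7) + T(8)) = 5*(1/(8*(-13 + 2*6)) + 6/(-9 + 8 + 8²)) = 5*(1/(8*(-13 + 12)) + 6/(-9 + 8 + 64)) = 5*((⅛)/(-1) + 6/63) = 5*((⅛)*(-1) + 6*(1/63)) = 5*(-⅛ + 2/21) = 5*(-5/168) = -25/168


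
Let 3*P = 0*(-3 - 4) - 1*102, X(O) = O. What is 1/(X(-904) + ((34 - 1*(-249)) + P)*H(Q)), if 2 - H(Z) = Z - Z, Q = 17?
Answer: -1/406 ≈ -0.0024631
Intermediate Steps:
H(Z) = 2 (H(Z) = 2 - (Z - Z) = 2 - 1*0 = 2 + 0 = 2)
P = -34 (P = (0*(-3 - 4) - 1*102)/3 = (0*(-7) - 102)/3 = (0 - 102)/3 = (1/3)*(-102) = -34)
1/(X(-904) + ((34 - 1*(-249)) + P)*H(Q)) = 1/(-904 + ((34 - 1*(-249)) - 34)*2) = 1/(-904 + ((34 + 249) - 34)*2) = 1/(-904 + (283 - 34)*2) = 1/(-904 + 249*2) = 1/(-904 + 498) = 1/(-406) = -1/406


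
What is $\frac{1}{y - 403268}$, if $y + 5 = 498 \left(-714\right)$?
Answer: $- \frac{1}{758845} \approx -1.3178 \cdot 10^{-6}$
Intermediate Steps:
$y = -355577$ ($y = -5 + 498 \left(-714\right) = -5 - 355572 = -355577$)
$\frac{1}{y - 403268} = \frac{1}{-355577 - 403268} = \frac{1}{-758845} = - \frac{1}{758845}$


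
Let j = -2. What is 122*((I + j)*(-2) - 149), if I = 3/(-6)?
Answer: -17568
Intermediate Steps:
I = -½ (I = 3*(-⅙) = -½ ≈ -0.50000)
122*((I + j)*(-2) - 149) = 122*((-½ - 2)*(-2) - 149) = 122*(-5/2*(-2) - 149) = 122*(5 - 149) = 122*(-144) = -17568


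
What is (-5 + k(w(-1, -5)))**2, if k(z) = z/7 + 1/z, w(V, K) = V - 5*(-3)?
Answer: 1681/196 ≈ 8.5765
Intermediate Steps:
w(V, K) = 15 + V (w(V, K) = V + 15 = 15 + V)
k(z) = 1/z + z/7 (k(z) = z*(1/7) + 1/z = z/7 + 1/z = 1/z + z/7)
(-5 + k(w(-1, -5)))**2 = (-5 + (1/(15 - 1) + (15 - 1)/7))**2 = (-5 + (1/14 + (1/7)*14))**2 = (-5 + (1/14 + 2))**2 = (-5 + 29/14)**2 = (-41/14)**2 = 1681/196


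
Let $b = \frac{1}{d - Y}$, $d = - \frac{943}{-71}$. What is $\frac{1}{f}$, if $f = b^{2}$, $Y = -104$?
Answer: $\frac{69338929}{5041} \approx 13755.0$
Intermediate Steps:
$d = \frac{943}{71}$ ($d = \left(-943\right) \left(- \frac{1}{71}\right) = \frac{943}{71} \approx 13.282$)
$b = \frac{71}{8327}$ ($b = \frac{1}{\frac{943}{71} - -104} = \frac{1}{\frac{943}{71} + 104} = \frac{1}{\frac{8327}{71}} = \frac{71}{8327} \approx 0.0085265$)
$f = \frac{5041}{69338929}$ ($f = \left(\frac{71}{8327}\right)^{2} = \frac{5041}{69338929} \approx 7.2701 \cdot 10^{-5}$)
$\frac{1}{f} = \frac{1}{\frac{5041}{69338929}} = \frac{69338929}{5041}$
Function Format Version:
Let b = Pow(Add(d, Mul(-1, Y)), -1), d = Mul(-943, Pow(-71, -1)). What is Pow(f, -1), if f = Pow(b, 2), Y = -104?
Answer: Rational(69338929, 5041) ≈ 13755.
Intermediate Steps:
d = Rational(943, 71) (d = Mul(-943, Rational(-1, 71)) = Rational(943, 71) ≈ 13.282)
b = Rational(71, 8327) (b = Pow(Add(Rational(943, 71), Mul(-1, -104)), -1) = Pow(Add(Rational(943, 71), 104), -1) = Pow(Rational(8327, 71), -1) = Rational(71, 8327) ≈ 0.0085265)
f = Rational(5041, 69338929) (f = Pow(Rational(71, 8327), 2) = Rational(5041, 69338929) ≈ 7.2701e-5)
Pow(f, -1) = Pow(Rational(5041, 69338929), -1) = Rational(69338929, 5041)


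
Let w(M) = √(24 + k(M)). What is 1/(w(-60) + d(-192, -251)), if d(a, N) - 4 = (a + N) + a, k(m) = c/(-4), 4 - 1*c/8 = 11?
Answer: -631/398123 - √38/398123 ≈ -0.0016004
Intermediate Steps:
c = -56 (c = 32 - 8*11 = 32 - 88 = -56)
k(m) = 14 (k(m) = -56/(-4) = -56*(-¼) = 14)
w(M) = √38 (w(M) = √(24 + 14) = √38)
d(a, N) = 4 + N + 2*a (d(a, N) = 4 + ((a + N) + a) = 4 + ((N + a) + a) = 4 + (N + 2*a) = 4 + N + 2*a)
1/(w(-60) + d(-192, -251)) = 1/(√38 + (4 - 251 + 2*(-192))) = 1/(√38 + (4 - 251 - 384)) = 1/(√38 - 631) = 1/(-631 + √38)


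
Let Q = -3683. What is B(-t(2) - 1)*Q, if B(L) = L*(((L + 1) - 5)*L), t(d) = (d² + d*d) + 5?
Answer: 12993624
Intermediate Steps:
t(d) = 5 + 2*d² (t(d) = (d² + d²) + 5 = 2*d² + 5 = 5 + 2*d²)
B(L) = L²*(-4 + L) (B(L) = L*(((1 + L) - 5)*L) = L*((-4 + L)*L) = L*(L*(-4 + L)) = L²*(-4 + L))
B(-t(2) - 1)*Q = ((-(5 + 2*2²) - 1)²*(-4 + (-(5 + 2*2²) - 1)))*(-3683) = ((-(5 + 2*4) - 1)²*(-4 + (-(5 + 2*4) - 1)))*(-3683) = ((-(5 + 8) - 1)²*(-4 + (-(5 + 8) - 1)))*(-3683) = ((-1*13 - 1)²*(-4 + (-1*13 - 1)))*(-3683) = ((-13 - 1)²*(-4 + (-13 - 1)))*(-3683) = ((-14)²*(-4 - 14))*(-3683) = (196*(-18))*(-3683) = -3528*(-3683) = 12993624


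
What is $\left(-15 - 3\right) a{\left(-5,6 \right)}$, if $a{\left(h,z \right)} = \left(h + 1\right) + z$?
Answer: $-36$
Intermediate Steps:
$a{\left(h,z \right)} = 1 + h + z$ ($a{\left(h,z \right)} = \left(1 + h\right) + z = 1 + h + z$)
$\left(-15 - 3\right) a{\left(-5,6 \right)} = \left(-15 - 3\right) \left(1 - 5 + 6\right) = \left(-18\right) 2 = -36$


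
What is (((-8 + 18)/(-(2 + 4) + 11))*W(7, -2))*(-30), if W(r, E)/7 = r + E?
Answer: -2100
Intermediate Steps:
W(r, E) = 7*E + 7*r (W(r, E) = 7*(r + E) = 7*(E + r) = 7*E + 7*r)
(((-8 + 18)/(-(2 + 4) + 11))*W(7, -2))*(-30) = (((-8 + 18)/(-(2 + 4) + 11))*(7*(-2) + 7*7))*(-30) = ((10/(-1*6 + 11))*(-14 + 49))*(-30) = ((10/(-6 + 11))*35)*(-30) = ((10/5)*35)*(-30) = ((10*(⅕))*35)*(-30) = (2*35)*(-30) = 70*(-30) = -2100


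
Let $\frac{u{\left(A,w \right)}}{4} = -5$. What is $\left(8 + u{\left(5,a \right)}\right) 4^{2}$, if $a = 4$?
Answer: $-192$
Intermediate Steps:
$u{\left(A,w \right)} = -20$ ($u{\left(A,w \right)} = 4 \left(-5\right) = -20$)
$\left(8 + u{\left(5,a \right)}\right) 4^{2} = \left(8 - 20\right) 4^{2} = \left(-12\right) 16 = -192$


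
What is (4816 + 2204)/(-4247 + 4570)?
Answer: 7020/323 ≈ 21.734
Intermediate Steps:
(4816 + 2204)/(-4247 + 4570) = 7020/323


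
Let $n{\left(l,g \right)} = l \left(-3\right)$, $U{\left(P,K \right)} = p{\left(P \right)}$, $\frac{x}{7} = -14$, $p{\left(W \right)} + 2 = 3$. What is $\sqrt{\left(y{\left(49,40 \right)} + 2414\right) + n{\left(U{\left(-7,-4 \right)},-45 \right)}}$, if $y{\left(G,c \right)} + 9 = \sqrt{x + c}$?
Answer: $\sqrt{2402 + i \sqrt{58}} \approx 49.01 + 0.07769 i$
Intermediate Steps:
$p{\left(W \right)} = 1$ ($p{\left(W \right)} = -2 + 3 = 1$)
$x = -98$ ($x = 7 \left(-14\right) = -98$)
$U{\left(P,K \right)} = 1$
$y{\left(G,c \right)} = -9 + \sqrt{-98 + c}$
$n{\left(l,g \right)} = - 3 l$
$\sqrt{\left(y{\left(49,40 \right)} + 2414\right) + n{\left(U{\left(-7,-4 \right)},-45 \right)}} = \sqrt{\left(\left(-9 + \sqrt{-98 + 40}\right) + 2414\right) - 3} = \sqrt{\left(\left(-9 + \sqrt{-58}\right) + 2414\right) - 3} = \sqrt{\left(\left(-9 + i \sqrt{58}\right) + 2414\right) - 3} = \sqrt{\left(2405 + i \sqrt{58}\right) - 3} = \sqrt{2402 + i \sqrt{58}}$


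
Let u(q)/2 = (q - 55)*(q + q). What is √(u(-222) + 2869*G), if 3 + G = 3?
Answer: 2*√61494 ≈ 495.96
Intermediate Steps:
G = 0 (G = -3 + 3 = 0)
u(q) = 4*q*(-55 + q) (u(q) = 2*((q - 55)*(q + q)) = 2*((-55 + q)*(2*q)) = 2*(2*q*(-55 + q)) = 4*q*(-55 + q))
√(u(-222) + 2869*G) = √(4*(-222)*(-55 - 222) + 2869*0) = √(4*(-222)*(-277) + 0) = √(245976 + 0) = √245976 = 2*√61494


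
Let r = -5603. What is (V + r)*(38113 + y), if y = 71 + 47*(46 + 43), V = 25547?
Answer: 844967448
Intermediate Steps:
y = 4254 (y = 71 + 47*89 = 71 + 4183 = 4254)
(V + r)*(38113 + y) = (25547 - 5603)*(38113 + 4254) = 19944*42367 = 844967448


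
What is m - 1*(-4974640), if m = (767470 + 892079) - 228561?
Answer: 6405628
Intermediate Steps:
m = 1430988 (m = 1659549 - 228561 = 1430988)
m - 1*(-4974640) = 1430988 - 1*(-4974640) = 1430988 + 4974640 = 6405628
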